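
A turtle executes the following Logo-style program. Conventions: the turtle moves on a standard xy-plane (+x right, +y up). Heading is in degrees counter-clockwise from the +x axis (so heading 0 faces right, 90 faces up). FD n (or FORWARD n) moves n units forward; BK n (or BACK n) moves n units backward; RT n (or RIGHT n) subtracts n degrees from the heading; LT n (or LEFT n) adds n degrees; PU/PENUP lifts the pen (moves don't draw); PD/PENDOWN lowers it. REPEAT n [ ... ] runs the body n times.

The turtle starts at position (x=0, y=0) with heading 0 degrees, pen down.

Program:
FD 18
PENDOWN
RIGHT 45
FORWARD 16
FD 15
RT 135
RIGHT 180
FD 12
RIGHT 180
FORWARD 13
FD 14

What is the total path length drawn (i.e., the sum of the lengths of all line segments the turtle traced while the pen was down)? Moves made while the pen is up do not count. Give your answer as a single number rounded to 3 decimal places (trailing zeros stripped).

Answer: 88

Derivation:
Executing turtle program step by step:
Start: pos=(0,0), heading=0, pen down
FD 18: (0,0) -> (18,0) [heading=0, draw]
PD: pen down
RT 45: heading 0 -> 315
FD 16: (18,0) -> (29.314,-11.314) [heading=315, draw]
FD 15: (29.314,-11.314) -> (39.92,-21.92) [heading=315, draw]
RT 135: heading 315 -> 180
RT 180: heading 180 -> 0
FD 12: (39.92,-21.92) -> (51.92,-21.92) [heading=0, draw]
RT 180: heading 0 -> 180
FD 13: (51.92,-21.92) -> (38.92,-21.92) [heading=180, draw]
FD 14: (38.92,-21.92) -> (24.92,-21.92) [heading=180, draw]
Final: pos=(24.92,-21.92), heading=180, 6 segment(s) drawn

Segment lengths:
  seg 1: (0,0) -> (18,0), length = 18
  seg 2: (18,0) -> (29.314,-11.314), length = 16
  seg 3: (29.314,-11.314) -> (39.92,-21.92), length = 15
  seg 4: (39.92,-21.92) -> (51.92,-21.92), length = 12
  seg 5: (51.92,-21.92) -> (38.92,-21.92), length = 13
  seg 6: (38.92,-21.92) -> (24.92,-21.92), length = 14
Total = 88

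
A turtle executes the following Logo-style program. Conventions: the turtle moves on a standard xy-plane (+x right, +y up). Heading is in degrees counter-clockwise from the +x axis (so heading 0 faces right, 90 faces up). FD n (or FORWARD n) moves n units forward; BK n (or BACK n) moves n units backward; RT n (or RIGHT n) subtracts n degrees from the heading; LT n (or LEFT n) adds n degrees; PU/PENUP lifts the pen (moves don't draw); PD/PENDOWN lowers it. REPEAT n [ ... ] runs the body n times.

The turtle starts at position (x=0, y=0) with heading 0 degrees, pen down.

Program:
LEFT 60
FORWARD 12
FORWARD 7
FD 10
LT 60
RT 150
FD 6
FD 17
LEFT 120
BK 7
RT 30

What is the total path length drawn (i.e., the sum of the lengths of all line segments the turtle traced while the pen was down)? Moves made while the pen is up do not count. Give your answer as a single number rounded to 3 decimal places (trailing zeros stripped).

Executing turtle program step by step:
Start: pos=(0,0), heading=0, pen down
LT 60: heading 0 -> 60
FD 12: (0,0) -> (6,10.392) [heading=60, draw]
FD 7: (6,10.392) -> (9.5,16.454) [heading=60, draw]
FD 10: (9.5,16.454) -> (14.5,25.115) [heading=60, draw]
LT 60: heading 60 -> 120
RT 150: heading 120 -> 330
FD 6: (14.5,25.115) -> (19.696,22.115) [heading=330, draw]
FD 17: (19.696,22.115) -> (34.419,13.615) [heading=330, draw]
LT 120: heading 330 -> 90
BK 7: (34.419,13.615) -> (34.419,6.615) [heading=90, draw]
RT 30: heading 90 -> 60
Final: pos=(34.419,6.615), heading=60, 6 segment(s) drawn

Segment lengths:
  seg 1: (0,0) -> (6,10.392), length = 12
  seg 2: (6,10.392) -> (9.5,16.454), length = 7
  seg 3: (9.5,16.454) -> (14.5,25.115), length = 10
  seg 4: (14.5,25.115) -> (19.696,22.115), length = 6
  seg 5: (19.696,22.115) -> (34.419,13.615), length = 17
  seg 6: (34.419,13.615) -> (34.419,6.615), length = 7
Total = 59

Answer: 59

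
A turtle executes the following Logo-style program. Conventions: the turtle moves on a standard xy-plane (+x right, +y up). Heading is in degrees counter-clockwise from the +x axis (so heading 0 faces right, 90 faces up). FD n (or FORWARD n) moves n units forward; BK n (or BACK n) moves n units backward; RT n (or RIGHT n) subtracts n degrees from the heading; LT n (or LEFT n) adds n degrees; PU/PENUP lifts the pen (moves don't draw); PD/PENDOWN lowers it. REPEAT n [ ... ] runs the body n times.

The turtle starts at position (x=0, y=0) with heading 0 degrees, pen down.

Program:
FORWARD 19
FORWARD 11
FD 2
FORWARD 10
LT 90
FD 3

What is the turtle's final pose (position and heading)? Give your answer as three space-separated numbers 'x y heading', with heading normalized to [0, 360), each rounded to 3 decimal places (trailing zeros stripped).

Executing turtle program step by step:
Start: pos=(0,0), heading=0, pen down
FD 19: (0,0) -> (19,0) [heading=0, draw]
FD 11: (19,0) -> (30,0) [heading=0, draw]
FD 2: (30,0) -> (32,0) [heading=0, draw]
FD 10: (32,0) -> (42,0) [heading=0, draw]
LT 90: heading 0 -> 90
FD 3: (42,0) -> (42,3) [heading=90, draw]
Final: pos=(42,3), heading=90, 5 segment(s) drawn

Answer: 42 3 90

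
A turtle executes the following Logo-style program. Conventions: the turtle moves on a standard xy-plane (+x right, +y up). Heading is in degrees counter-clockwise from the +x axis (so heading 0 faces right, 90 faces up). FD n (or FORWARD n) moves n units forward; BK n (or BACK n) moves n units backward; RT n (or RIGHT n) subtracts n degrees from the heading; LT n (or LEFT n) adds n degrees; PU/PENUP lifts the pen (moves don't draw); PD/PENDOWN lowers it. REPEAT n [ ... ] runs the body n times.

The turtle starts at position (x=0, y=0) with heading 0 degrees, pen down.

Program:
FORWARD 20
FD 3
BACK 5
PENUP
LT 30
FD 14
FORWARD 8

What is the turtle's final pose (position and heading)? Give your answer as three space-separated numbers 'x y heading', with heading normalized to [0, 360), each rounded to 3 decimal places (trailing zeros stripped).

Answer: 37.053 11 30

Derivation:
Executing turtle program step by step:
Start: pos=(0,0), heading=0, pen down
FD 20: (0,0) -> (20,0) [heading=0, draw]
FD 3: (20,0) -> (23,0) [heading=0, draw]
BK 5: (23,0) -> (18,0) [heading=0, draw]
PU: pen up
LT 30: heading 0 -> 30
FD 14: (18,0) -> (30.124,7) [heading=30, move]
FD 8: (30.124,7) -> (37.053,11) [heading=30, move]
Final: pos=(37.053,11), heading=30, 3 segment(s) drawn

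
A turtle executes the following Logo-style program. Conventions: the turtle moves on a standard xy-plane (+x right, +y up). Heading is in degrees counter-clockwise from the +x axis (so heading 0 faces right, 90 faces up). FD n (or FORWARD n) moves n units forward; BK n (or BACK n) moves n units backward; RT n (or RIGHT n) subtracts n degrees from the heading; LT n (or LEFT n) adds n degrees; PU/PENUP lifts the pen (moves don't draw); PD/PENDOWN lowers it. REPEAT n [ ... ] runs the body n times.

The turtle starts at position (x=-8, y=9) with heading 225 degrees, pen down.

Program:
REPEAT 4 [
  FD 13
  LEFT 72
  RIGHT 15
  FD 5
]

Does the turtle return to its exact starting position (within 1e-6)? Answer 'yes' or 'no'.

Answer: no

Derivation:
Executing turtle program step by step:
Start: pos=(-8,9), heading=225, pen down
REPEAT 4 [
  -- iteration 1/4 --
  FD 13: (-8,9) -> (-17.192,-0.192) [heading=225, draw]
  LT 72: heading 225 -> 297
  RT 15: heading 297 -> 282
  FD 5: (-17.192,-0.192) -> (-16.153,-5.083) [heading=282, draw]
  -- iteration 2/4 --
  FD 13: (-16.153,-5.083) -> (-13.45,-17.799) [heading=282, draw]
  LT 72: heading 282 -> 354
  RT 15: heading 354 -> 339
  FD 5: (-13.45,-17.799) -> (-8.782,-19.591) [heading=339, draw]
  -- iteration 3/4 --
  FD 13: (-8.782,-19.591) -> (3.354,-24.25) [heading=339, draw]
  LT 72: heading 339 -> 51
  RT 15: heading 51 -> 36
  FD 5: (3.354,-24.25) -> (7.4,-21.311) [heading=36, draw]
  -- iteration 4/4 --
  FD 13: (7.4,-21.311) -> (17.917,-13.67) [heading=36, draw]
  LT 72: heading 36 -> 108
  RT 15: heading 108 -> 93
  FD 5: (17.917,-13.67) -> (17.655,-8.676) [heading=93, draw]
]
Final: pos=(17.655,-8.676), heading=93, 8 segment(s) drawn

Start position: (-8, 9)
Final position: (17.655, -8.676)
Distance = 31.155; >= 1e-6 -> NOT closed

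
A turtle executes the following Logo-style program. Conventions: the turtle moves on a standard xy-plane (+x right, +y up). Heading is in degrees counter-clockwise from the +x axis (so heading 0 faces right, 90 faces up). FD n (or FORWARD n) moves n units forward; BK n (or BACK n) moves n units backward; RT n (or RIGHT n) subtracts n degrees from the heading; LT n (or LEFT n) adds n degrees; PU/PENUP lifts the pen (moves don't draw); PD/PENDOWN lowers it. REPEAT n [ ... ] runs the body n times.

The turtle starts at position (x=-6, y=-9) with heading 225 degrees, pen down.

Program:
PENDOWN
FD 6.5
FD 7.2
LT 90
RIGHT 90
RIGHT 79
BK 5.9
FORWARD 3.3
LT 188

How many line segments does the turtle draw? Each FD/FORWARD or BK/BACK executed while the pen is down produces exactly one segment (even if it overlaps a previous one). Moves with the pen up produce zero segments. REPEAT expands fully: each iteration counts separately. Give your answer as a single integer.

Executing turtle program step by step:
Start: pos=(-6,-9), heading=225, pen down
PD: pen down
FD 6.5: (-6,-9) -> (-10.596,-13.596) [heading=225, draw]
FD 7.2: (-10.596,-13.596) -> (-15.687,-18.687) [heading=225, draw]
LT 90: heading 225 -> 315
RT 90: heading 315 -> 225
RT 79: heading 225 -> 146
BK 5.9: (-15.687,-18.687) -> (-10.796,-21.987) [heading=146, draw]
FD 3.3: (-10.796,-21.987) -> (-13.532,-20.141) [heading=146, draw]
LT 188: heading 146 -> 334
Final: pos=(-13.532,-20.141), heading=334, 4 segment(s) drawn
Segments drawn: 4

Answer: 4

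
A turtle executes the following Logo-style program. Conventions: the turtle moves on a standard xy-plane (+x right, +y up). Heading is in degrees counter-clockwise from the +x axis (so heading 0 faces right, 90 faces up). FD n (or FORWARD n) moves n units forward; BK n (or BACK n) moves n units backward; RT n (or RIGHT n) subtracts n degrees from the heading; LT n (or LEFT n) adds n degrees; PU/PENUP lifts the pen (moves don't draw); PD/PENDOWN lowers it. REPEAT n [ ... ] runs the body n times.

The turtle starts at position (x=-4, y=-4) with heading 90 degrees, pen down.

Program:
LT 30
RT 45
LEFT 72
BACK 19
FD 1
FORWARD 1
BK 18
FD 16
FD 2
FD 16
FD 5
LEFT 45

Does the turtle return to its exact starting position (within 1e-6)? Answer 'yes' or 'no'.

Answer: no

Derivation:
Executing turtle program step by step:
Start: pos=(-4,-4), heading=90, pen down
LT 30: heading 90 -> 120
RT 45: heading 120 -> 75
LT 72: heading 75 -> 147
BK 19: (-4,-4) -> (11.935,-14.348) [heading=147, draw]
FD 1: (11.935,-14.348) -> (11.096,-13.804) [heading=147, draw]
FD 1: (11.096,-13.804) -> (10.257,-13.259) [heading=147, draw]
BK 18: (10.257,-13.259) -> (25.353,-23.062) [heading=147, draw]
FD 16: (25.353,-23.062) -> (11.935,-14.348) [heading=147, draw]
FD 2: (11.935,-14.348) -> (10.257,-13.259) [heading=147, draw]
FD 16: (10.257,-13.259) -> (-3.161,-4.545) [heading=147, draw]
FD 5: (-3.161,-4.545) -> (-7.355,-1.821) [heading=147, draw]
LT 45: heading 147 -> 192
Final: pos=(-7.355,-1.821), heading=192, 8 segment(s) drawn

Start position: (-4, -4)
Final position: (-7.355, -1.821)
Distance = 4; >= 1e-6 -> NOT closed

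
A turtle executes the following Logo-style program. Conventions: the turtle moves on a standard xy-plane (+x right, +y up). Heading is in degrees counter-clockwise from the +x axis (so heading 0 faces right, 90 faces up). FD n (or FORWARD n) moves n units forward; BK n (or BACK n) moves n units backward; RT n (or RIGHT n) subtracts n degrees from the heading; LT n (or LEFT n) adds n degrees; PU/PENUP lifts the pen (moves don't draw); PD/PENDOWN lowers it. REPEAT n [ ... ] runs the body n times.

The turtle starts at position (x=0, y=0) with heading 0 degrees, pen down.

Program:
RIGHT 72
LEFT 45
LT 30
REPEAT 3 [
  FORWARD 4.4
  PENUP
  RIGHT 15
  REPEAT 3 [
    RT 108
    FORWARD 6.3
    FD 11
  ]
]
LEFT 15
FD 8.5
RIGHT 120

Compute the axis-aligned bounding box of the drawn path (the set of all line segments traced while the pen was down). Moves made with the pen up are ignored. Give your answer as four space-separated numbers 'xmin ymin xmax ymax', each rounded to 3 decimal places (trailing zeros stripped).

Answer: 0 0 4.394 0.23

Derivation:
Executing turtle program step by step:
Start: pos=(0,0), heading=0, pen down
RT 72: heading 0 -> 288
LT 45: heading 288 -> 333
LT 30: heading 333 -> 3
REPEAT 3 [
  -- iteration 1/3 --
  FD 4.4: (0,0) -> (4.394,0.23) [heading=3, draw]
  PU: pen up
  RT 15: heading 3 -> 348
  REPEAT 3 [
    -- iteration 1/3 --
    RT 108: heading 348 -> 240
    FD 6.3: (4.394,0.23) -> (1.244,-5.226) [heading=240, move]
    FD 11: (1.244,-5.226) -> (-4.256,-14.752) [heading=240, move]
    -- iteration 2/3 --
    RT 108: heading 240 -> 132
    FD 6.3: (-4.256,-14.752) -> (-8.472,-10.07) [heading=132, move]
    FD 11: (-8.472,-10.07) -> (-15.832,-1.896) [heading=132, move]
    -- iteration 3/3 --
    RT 108: heading 132 -> 24
    FD 6.3: (-15.832,-1.896) -> (-10.077,0.667) [heading=24, move]
    FD 11: (-10.077,0.667) -> (-0.028,5.141) [heading=24, move]
  ]
  -- iteration 2/3 --
  FD 4.4: (-0.028,5.141) -> (3.992,6.931) [heading=24, move]
  PU: pen up
  RT 15: heading 24 -> 9
  REPEAT 3 [
    -- iteration 1/3 --
    RT 108: heading 9 -> 261
    FD 6.3: (3.992,6.931) -> (3.006,0.708) [heading=261, move]
    FD 11: (3.006,0.708) -> (1.286,-10.156) [heading=261, move]
    -- iteration 2/3 --
    RT 108: heading 261 -> 153
    FD 6.3: (1.286,-10.156) -> (-4.328,-7.296) [heading=153, move]
    FD 11: (-4.328,-7.296) -> (-14.129,-2.302) [heading=153, move]
    -- iteration 3/3 --
    RT 108: heading 153 -> 45
    FD 6.3: (-14.129,-2.302) -> (-9.674,2.152) [heading=45, move]
    FD 11: (-9.674,2.152) -> (-1.896,9.931) [heading=45, move]
  ]
  -- iteration 3/3 --
  FD 4.4: (-1.896,9.931) -> (1.215,13.042) [heading=45, move]
  PU: pen up
  RT 15: heading 45 -> 30
  REPEAT 3 [
    -- iteration 1/3 --
    RT 108: heading 30 -> 282
    FD 6.3: (1.215,13.042) -> (2.525,6.88) [heading=282, move]
    FD 11: (2.525,6.88) -> (4.812,-3.88) [heading=282, move]
    -- iteration 2/3 --
    RT 108: heading 282 -> 174
    FD 6.3: (4.812,-3.88) -> (-1.453,-3.222) [heading=174, move]
    FD 11: (-1.453,-3.222) -> (-12.393,-2.072) [heading=174, move]
    -- iteration 3/3 --
    RT 108: heading 174 -> 66
    FD 6.3: (-12.393,-2.072) -> (-9.83,3.684) [heading=66, move]
    FD 11: (-9.83,3.684) -> (-5.356,13.733) [heading=66, move]
  ]
]
LT 15: heading 66 -> 81
FD 8.5: (-5.356,13.733) -> (-4.027,22.128) [heading=81, move]
RT 120: heading 81 -> 321
Final: pos=(-4.027,22.128), heading=321, 1 segment(s) drawn

Segment endpoints: x in {0, 4.394}, y in {0, 0.23}
xmin=0, ymin=0, xmax=4.394, ymax=0.23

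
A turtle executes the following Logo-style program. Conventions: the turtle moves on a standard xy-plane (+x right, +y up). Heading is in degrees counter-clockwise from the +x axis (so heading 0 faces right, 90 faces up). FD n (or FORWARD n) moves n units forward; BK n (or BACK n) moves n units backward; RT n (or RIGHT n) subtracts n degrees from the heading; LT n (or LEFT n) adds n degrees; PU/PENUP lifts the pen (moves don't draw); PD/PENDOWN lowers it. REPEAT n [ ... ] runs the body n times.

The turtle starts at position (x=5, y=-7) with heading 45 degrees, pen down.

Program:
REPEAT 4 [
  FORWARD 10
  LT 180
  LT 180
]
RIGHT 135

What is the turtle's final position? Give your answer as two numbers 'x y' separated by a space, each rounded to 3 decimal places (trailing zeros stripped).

Answer: 33.284 21.284

Derivation:
Executing turtle program step by step:
Start: pos=(5,-7), heading=45, pen down
REPEAT 4 [
  -- iteration 1/4 --
  FD 10: (5,-7) -> (12.071,0.071) [heading=45, draw]
  LT 180: heading 45 -> 225
  LT 180: heading 225 -> 45
  -- iteration 2/4 --
  FD 10: (12.071,0.071) -> (19.142,7.142) [heading=45, draw]
  LT 180: heading 45 -> 225
  LT 180: heading 225 -> 45
  -- iteration 3/4 --
  FD 10: (19.142,7.142) -> (26.213,14.213) [heading=45, draw]
  LT 180: heading 45 -> 225
  LT 180: heading 225 -> 45
  -- iteration 4/4 --
  FD 10: (26.213,14.213) -> (33.284,21.284) [heading=45, draw]
  LT 180: heading 45 -> 225
  LT 180: heading 225 -> 45
]
RT 135: heading 45 -> 270
Final: pos=(33.284,21.284), heading=270, 4 segment(s) drawn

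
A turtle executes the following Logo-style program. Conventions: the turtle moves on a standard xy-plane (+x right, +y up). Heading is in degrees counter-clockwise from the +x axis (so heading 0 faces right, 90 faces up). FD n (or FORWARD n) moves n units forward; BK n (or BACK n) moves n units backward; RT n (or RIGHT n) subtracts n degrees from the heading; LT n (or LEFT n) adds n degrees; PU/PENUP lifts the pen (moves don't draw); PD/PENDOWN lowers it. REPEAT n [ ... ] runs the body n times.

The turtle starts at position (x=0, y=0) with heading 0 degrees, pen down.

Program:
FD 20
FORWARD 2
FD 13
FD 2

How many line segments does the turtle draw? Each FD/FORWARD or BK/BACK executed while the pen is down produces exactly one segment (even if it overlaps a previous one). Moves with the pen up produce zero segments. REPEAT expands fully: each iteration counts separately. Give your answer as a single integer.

Answer: 4

Derivation:
Executing turtle program step by step:
Start: pos=(0,0), heading=0, pen down
FD 20: (0,0) -> (20,0) [heading=0, draw]
FD 2: (20,0) -> (22,0) [heading=0, draw]
FD 13: (22,0) -> (35,0) [heading=0, draw]
FD 2: (35,0) -> (37,0) [heading=0, draw]
Final: pos=(37,0), heading=0, 4 segment(s) drawn
Segments drawn: 4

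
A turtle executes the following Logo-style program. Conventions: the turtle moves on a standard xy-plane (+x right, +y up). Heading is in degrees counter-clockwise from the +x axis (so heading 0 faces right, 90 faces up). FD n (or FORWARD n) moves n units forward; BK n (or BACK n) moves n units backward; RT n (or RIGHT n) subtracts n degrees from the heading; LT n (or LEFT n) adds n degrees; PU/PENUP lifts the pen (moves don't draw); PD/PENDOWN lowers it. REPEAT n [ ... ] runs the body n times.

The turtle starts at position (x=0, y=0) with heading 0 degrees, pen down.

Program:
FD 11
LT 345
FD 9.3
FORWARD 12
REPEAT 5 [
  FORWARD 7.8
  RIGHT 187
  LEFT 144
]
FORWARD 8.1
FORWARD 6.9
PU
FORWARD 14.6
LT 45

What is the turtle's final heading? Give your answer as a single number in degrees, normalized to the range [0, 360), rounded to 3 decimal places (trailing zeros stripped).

Executing turtle program step by step:
Start: pos=(0,0), heading=0, pen down
FD 11: (0,0) -> (11,0) [heading=0, draw]
LT 345: heading 0 -> 345
FD 9.3: (11,0) -> (19.983,-2.407) [heading=345, draw]
FD 12: (19.983,-2.407) -> (31.574,-5.513) [heading=345, draw]
REPEAT 5 [
  -- iteration 1/5 --
  FD 7.8: (31.574,-5.513) -> (39.108,-7.532) [heading=345, draw]
  RT 187: heading 345 -> 158
  LT 144: heading 158 -> 302
  -- iteration 2/5 --
  FD 7.8: (39.108,-7.532) -> (43.242,-14.146) [heading=302, draw]
  RT 187: heading 302 -> 115
  LT 144: heading 115 -> 259
  -- iteration 3/5 --
  FD 7.8: (43.242,-14.146) -> (41.754,-21.803) [heading=259, draw]
  RT 187: heading 259 -> 72
  LT 144: heading 72 -> 216
  -- iteration 4/5 --
  FD 7.8: (41.754,-21.803) -> (35.443,-26.388) [heading=216, draw]
  RT 187: heading 216 -> 29
  LT 144: heading 29 -> 173
  -- iteration 5/5 --
  FD 7.8: (35.443,-26.388) -> (27.701,-25.437) [heading=173, draw]
  RT 187: heading 173 -> 346
  LT 144: heading 346 -> 130
]
FD 8.1: (27.701,-25.437) -> (22.495,-19.232) [heading=130, draw]
FD 6.9: (22.495,-19.232) -> (18.059,-13.947) [heading=130, draw]
PU: pen up
FD 14.6: (18.059,-13.947) -> (8.675,-2.762) [heading=130, move]
LT 45: heading 130 -> 175
Final: pos=(8.675,-2.762), heading=175, 10 segment(s) drawn

Answer: 175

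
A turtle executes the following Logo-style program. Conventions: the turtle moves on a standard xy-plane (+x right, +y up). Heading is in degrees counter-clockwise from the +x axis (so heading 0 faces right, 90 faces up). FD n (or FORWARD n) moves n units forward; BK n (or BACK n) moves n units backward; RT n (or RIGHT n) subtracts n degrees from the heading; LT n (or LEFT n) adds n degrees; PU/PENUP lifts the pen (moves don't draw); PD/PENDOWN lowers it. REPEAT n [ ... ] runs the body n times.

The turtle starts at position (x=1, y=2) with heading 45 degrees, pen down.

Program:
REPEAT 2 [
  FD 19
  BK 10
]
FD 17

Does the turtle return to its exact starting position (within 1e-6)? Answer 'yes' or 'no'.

Executing turtle program step by step:
Start: pos=(1,2), heading=45, pen down
REPEAT 2 [
  -- iteration 1/2 --
  FD 19: (1,2) -> (14.435,15.435) [heading=45, draw]
  BK 10: (14.435,15.435) -> (7.364,8.364) [heading=45, draw]
  -- iteration 2/2 --
  FD 19: (7.364,8.364) -> (20.799,21.799) [heading=45, draw]
  BK 10: (20.799,21.799) -> (13.728,14.728) [heading=45, draw]
]
FD 17: (13.728,14.728) -> (25.749,26.749) [heading=45, draw]
Final: pos=(25.749,26.749), heading=45, 5 segment(s) drawn

Start position: (1, 2)
Final position: (25.749, 26.749)
Distance = 35; >= 1e-6 -> NOT closed

Answer: no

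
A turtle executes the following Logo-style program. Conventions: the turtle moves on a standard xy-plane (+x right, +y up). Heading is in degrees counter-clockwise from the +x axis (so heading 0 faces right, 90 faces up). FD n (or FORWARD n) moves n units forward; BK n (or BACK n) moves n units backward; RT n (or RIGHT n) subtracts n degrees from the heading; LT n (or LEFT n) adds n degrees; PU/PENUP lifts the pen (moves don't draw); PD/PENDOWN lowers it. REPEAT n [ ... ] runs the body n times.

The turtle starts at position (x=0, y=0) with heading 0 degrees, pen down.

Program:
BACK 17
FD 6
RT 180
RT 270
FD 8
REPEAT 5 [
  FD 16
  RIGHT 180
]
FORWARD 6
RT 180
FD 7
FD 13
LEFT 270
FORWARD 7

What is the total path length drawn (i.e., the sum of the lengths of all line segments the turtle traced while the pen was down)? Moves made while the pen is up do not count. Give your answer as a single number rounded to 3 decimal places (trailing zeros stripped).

Answer: 144

Derivation:
Executing turtle program step by step:
Start: pos=(0,0), heading=0, pen down
BK 17: (0,0) -> (-17,0) [heading=0, draw]
FD 6: (-17,0) -> (-11,0) [heading=0, draw]
RT 180: heading 0 -> 180
RT 270: heading 180 -> 270
FD 8: (-11,0) -> (-11,-8) [heading=270, draw]
REPEAT 5 [
  -- iteration 1/5 --
  FD 16: (-11,-8) -> (-11,-24) [heading=270, draw]
  RT 180: heading 270 -> 90
  -- iteration 2/5 --
  FD 16: (-11,-24) -> (-11,-8) [heading=90, draw]
  RT 180: heading 90 -> 270
  -- iteration 3/5 --
  FD 16: (-11,-8) -> (-11,-24) [heading=270, draw]
  RT 180: heading 270 -> 90
  -- iteration 4/5 --
  FD 16: (-11,-24) -> (-11,-8) [heading=90, draw]
  RT 180: heading 90 -> 270
  -- iteration 5/5 --
  FD 16: (-11,-8) -> (-11,-24) [heading=270, draw]
  RT 180: heading 270 -> 90
]
FD 6: (-11,-24) -> (-11,-18) [heading=90, draw]
RT 180: heading 90 -> 270
FD 7: (-11,-18) -> (-11,-25) [heading=270, draw]
FD 13: (-11,-25) -> (-11,-38) [heading=270, draw]
LT 270: heading 270 -> 180
FD 7: (-11,-38) -> (-18,-38) [heading=180, draw]
Final: pos=(-18,-38), heading=180, 12 segment(s) drawn

Segment lengths:
  seg 1: (0,0) -> (-17,0), length = 17
  seg 2: (-17,0) -> (-11,0), length = 6
  seg 3: (-11,0) -> (-11,-8), length = 8
  seg 4: (-11,-8) -> (-11,-24), length = 16
  seg 5: (-11,-24) -> (-11,-8), length = 16
  seg 6: (-11,-8) -> (-11,-24), length = 16
  seg 7: (-11,-24) -> (-11,-8), length = 16
  seg 8: (-11,-8) -> (-11,-24), length = 16
  seg 9: (-11,-24) -> (-11,-18), length = 6
  seg 10: (-11,-18) -> (-11,-25), length = 7
  seg 11: (-11,-25) -> (-11,-38), length = 13
  seg 12: (-11,-38) -> (-18,-38), length = 7
Total = 144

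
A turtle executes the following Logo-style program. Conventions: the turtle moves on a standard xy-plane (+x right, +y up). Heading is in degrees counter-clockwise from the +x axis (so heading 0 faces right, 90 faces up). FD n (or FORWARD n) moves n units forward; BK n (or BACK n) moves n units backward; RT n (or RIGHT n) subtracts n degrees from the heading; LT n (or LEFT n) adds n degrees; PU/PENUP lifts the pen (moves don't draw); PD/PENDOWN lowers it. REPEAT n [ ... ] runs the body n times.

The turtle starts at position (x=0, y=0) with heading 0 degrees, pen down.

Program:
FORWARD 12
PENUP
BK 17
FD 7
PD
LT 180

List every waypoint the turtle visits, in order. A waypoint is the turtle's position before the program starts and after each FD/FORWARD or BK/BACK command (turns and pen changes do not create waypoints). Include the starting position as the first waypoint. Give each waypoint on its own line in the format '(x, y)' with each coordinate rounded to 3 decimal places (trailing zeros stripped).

Answer: (0, 0)
(12, 0)
(-5, 0)
(2, 0)

Derivation:
Executing turtle program step by step:
Start: pos=(0,0), heading=0, pen down
FD 12: (0,0) -> (12,0) [heading=0, draw]
PU: pen up
BK 17: (12,0) -> (-5,0) [heading=0, move]
FD 7: (-5,0) -> (2,0) [heading=0, move]
PD: pen down
LT 180: heading 0 -> 180
Final: pos=(2,0), heading=180, 1 segment(s) drawn
Waypoints (4 total):
(0, 0)
(12, 0)
(-5, 0)
(2, 0)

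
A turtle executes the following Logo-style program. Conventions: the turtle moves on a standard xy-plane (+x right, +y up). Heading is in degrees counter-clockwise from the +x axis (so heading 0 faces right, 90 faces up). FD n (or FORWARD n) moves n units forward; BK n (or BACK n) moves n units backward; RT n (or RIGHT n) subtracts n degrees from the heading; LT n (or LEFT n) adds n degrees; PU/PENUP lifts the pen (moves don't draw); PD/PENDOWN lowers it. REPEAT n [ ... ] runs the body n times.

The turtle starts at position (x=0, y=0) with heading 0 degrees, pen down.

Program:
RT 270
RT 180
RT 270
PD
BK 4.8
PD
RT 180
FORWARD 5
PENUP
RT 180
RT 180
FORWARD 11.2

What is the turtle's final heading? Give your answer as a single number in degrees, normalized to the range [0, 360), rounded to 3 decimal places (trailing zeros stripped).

Executing turtle program step by step:
Start: pos=(0,0), heading=0, pen down
RT 270: heading 0 -> 90
RT 180: heading 90 -> 270
RT 270: heading 270 -> 0
PD: pen down
BK 4.8: (0,0) -> (-4.8,0) [heading=0, draw]
PD: pen down
RT 180: heading 0 -> 180
FD 5: (-4.8,0) -> (-9.8,0) [heading=180, draw]
PU: pen up
RT 180: heading 180 -> 0
RT 180: heading 0 -> 180
FD 11.2: (-9.8,0) -> (-21,0) [heading=180, move]
Final: pos=(-21,0), heading=180, 2 segment(s) drawn

Answer: 180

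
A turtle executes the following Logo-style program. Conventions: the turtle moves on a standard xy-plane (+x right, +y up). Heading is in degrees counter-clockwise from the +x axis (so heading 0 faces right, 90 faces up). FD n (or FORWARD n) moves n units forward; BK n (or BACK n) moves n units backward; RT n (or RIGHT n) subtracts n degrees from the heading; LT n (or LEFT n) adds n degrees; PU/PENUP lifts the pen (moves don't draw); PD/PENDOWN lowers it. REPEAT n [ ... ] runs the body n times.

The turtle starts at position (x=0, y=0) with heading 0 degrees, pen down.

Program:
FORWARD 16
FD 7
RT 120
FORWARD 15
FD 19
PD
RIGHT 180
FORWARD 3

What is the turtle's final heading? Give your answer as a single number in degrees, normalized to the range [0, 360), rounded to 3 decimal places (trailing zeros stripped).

Executing turtle program step by step:
Start: pos=(0,0), heading=0, pen down
FD 16: (0,0) -> (16,0) [heading=0, draw]
FD 7: (16,0) -> (23,0) [heading=0, draw]
RT 120: heading 0 -> 240
FD 15: (23,0) -> (15.5,-12.99) [heading=240, draw]
FD 19: (15.5,-12.99) -> (6,-29.445) [heading=240, draw]
PD: pen down
RT 180: heading 240 -> 60
FD 3: (6,-29.445) -> (7.5,-26.847) [heading=60, draw]
Final: pos=(7.5,-26.847), heading=60, 5 segment(s) drawn

Answer: 60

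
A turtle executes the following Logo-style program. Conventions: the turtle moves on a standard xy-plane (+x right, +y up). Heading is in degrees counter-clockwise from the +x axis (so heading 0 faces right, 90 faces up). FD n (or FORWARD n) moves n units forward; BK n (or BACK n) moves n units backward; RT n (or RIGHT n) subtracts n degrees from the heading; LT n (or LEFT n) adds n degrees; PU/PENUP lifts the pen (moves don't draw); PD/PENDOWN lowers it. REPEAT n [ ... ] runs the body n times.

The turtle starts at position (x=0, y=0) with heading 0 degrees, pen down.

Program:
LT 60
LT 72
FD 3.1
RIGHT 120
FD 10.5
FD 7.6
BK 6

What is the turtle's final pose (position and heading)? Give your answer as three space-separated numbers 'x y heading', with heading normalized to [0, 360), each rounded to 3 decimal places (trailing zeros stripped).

Answer: 9.761 4.819 12

Derivation:
Executing turtle program step by step:
Start: pos=(0,0), heading=0, pen down
LT 60: heading 0 -> 60
LT 72: heading 60 -> 132
FD 3.1: (0,0) -> (-2.074,2.304) [heading=132, draw]
RT 120: heading 132 -> 12
FD 10.5: (-2.074,2.304) -> (8.196,4.487) [heading=12, draw]
FD 7.6: (8.196,4.487) -> (15.63,6.067) [heading=12, draw]
BK 6: (15.63,6.067) -> (9.761,4.819) [heading=12, draw]
Final: pos=(9.761,4.819), heading=12, 4 segment(s) drawn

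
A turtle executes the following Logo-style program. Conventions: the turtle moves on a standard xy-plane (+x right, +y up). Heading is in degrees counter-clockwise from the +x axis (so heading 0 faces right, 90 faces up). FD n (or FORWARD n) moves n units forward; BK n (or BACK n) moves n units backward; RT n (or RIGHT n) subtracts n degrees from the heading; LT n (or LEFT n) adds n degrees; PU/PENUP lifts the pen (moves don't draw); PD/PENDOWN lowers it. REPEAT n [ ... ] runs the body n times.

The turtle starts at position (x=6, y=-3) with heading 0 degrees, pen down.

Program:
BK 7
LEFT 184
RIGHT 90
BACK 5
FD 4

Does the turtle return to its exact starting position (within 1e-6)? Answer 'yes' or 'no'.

Executing turtle program step by step:
Start: pos=(6,-3), heading=0, pen down
BK 7: (6,-3) -> (-1,-3) [heading=0, draw]
LT 184: heading 0 -> 184
RT 90: heading 184 -> 94
BK 5: (-1,-3) -> (-0.651,-7.988) [heading=94, draw]
FD 4: (-0.651,-7.988) -> (-0.93,-3.998) [heading=94, draw]
Final: pos=(-0.93,-3.998), heading=94, 3 segment(s) drawn

Start position: (6, -3)
Final position: (-0.93, -3.998)
Distance = 7.002; >= 1e-6 -> NOT closed

Answer: no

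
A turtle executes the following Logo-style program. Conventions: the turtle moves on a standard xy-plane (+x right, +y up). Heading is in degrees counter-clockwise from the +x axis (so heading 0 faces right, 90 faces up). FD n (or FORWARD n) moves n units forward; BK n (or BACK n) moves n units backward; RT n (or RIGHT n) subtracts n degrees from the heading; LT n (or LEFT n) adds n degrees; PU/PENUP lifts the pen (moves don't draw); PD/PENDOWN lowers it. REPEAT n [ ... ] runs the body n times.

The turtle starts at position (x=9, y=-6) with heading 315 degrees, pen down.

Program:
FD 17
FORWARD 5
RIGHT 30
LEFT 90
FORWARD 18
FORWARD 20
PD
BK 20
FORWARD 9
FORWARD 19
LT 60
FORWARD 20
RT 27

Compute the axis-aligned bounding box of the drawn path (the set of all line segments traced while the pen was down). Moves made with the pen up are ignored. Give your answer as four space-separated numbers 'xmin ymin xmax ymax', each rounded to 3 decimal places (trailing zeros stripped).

Executing turtle program step by step:
Start: pos=(9,-6), heading=315, pen down
FD 17: (9,-6) -> (21.021,-18.021) [heading=315, draw]
FD 5: (21.021,-18.021) -> (24.556,-21.556) [heading=315, draw]
RT 30: heading 315 -> 285
LT 90: heading 285 -> 15
FD 18: (24.556,-21.556) -> (41.943,-16.898) [heading=15, draw]
FD 20: (41.943,-16.898) -> (61.262,-11.721) [heading=15, draw]
PD: pen down
BK 20: (61.262,-11.721) -> (41.943,-16.898) [heading=15, draw]
FD 9: (41.943,-16.898) -> (50.636,-14.568) [heading=15, draw]
FD 19: (50.636,-14.568) -> (68.989,-9.651) [heading=15, draw]
LT 60: heading 15 -> 75
FD 20: (68.989,-9.651) -> (74.165,9.668) [heading=75, draw]
RT 27: heading 75 -> 48
Final: pos=(74.165,9.668), heading=48, 8 segment(s) drawn

Segment endpoints: x in {9, 21.021, 24.556, 41.943, 50.636, 61.262, 68.989, 74.165}, y in {-21.556, -18.021, -16.898, -14.568, -11.721, -9.651, -6, 9.668}
xmin=9, ymin=-21.556, xmax=74.165, ymax=9.668

Answer: 9 -21.556 74.165 9.668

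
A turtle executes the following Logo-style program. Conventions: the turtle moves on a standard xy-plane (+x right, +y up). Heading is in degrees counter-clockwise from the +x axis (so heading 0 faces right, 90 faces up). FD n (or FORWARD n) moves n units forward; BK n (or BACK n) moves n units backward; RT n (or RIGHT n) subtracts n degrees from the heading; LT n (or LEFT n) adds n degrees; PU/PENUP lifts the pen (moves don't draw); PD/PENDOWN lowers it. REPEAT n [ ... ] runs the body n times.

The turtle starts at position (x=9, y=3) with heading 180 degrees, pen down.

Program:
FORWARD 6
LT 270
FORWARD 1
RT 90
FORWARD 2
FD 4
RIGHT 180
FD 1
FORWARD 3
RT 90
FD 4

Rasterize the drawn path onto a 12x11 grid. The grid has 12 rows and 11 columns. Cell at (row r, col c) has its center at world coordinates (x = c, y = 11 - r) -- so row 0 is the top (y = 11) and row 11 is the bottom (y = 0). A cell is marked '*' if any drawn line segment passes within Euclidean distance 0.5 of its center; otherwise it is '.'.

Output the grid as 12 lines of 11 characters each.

Segment 0: (9,3) -> (3,3)
Segment 1: (3,3) -> (3,4)
Segment 2: (3,4) -> (5,4)
Segment 3: (5,4) -> (9,4)
Segment 4: (9,4) -> (8,4)
Segment 5: (8,4) -> (5,4)
Segment 6: (5,4) -> (5,8)

Answer: ...........
...........
...........
.....*.....
.....*.....
.....*.....
.....*.....
...*******.
...*******.
...........
...........
...........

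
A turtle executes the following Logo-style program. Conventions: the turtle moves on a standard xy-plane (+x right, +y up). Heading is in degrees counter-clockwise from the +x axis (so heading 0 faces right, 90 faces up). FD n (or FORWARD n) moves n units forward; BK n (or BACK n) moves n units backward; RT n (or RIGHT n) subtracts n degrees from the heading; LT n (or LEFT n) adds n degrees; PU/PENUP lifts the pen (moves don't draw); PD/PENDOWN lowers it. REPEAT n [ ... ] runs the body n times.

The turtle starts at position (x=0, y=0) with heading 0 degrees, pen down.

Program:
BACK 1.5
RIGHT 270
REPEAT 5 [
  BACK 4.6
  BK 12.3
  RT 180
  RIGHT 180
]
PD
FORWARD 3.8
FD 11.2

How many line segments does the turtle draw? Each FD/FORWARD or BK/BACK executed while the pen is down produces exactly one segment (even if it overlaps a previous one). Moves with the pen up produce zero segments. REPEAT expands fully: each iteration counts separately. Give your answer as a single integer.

Executing turtle program step by step:
Start: pos=(0,0), heading=0, pen down
BK 1.5: (0,0) -> (-1.5,0) [heading=0, draw]
RT 270: heading 0 -> 90
REPEAT 5 [
  -- iteration 1/5 --
  BK 4.6: (-1.5,0) -> (-1.5,-4.6) [heading=90, draw]
  BK 12.3: (-1.5,-4.6) -> (-1.5,-16.9) [heading=90, draw]
  RT 180: heading 90 -> 270
  RT 180: heading 270 -> 90
  -- iteration 2/5 --
  BK 4.6: (-1.5,-16.9) -> (-1.5,-21.5) [heading=90, draw]
  BK 12.3: (-1.5,-21.5) -> (-1.5,-33.8) [heading=90, draw]
  RT 180: heading 90 -> 270
  RT 180: heading 270 -> 90
  -- iteration 3/5 --
  BK 4.6: (-1.5,-33.8) -> (-1.5,-38.4) [heading=90, draw]
  BK 12.3: (-1.5,-38.4) -> (-1.5,-50.7) [heading=90, draw]
  RT 180: heading 90 -> 270
  RT 180: heading 270 -> 90
  -- iteration 4/5 --
  BK 4.6: (-1.5,-50.7) -> (-1.5,-55.3) [heading=90, draw]
  BK 12.3: (-1.5,-55.3) -> (-1.5,-67.6) [heading=90, draw]
  RT 180: heading 90 -> 270
  RT 180: heading 270 -> 90
  -- iteration 5/5 --
  BK 4.6: (-1.5,-67.6) -> (-1.5,-72.2) [heading=90, draw]
  BK 12.3: (-1.5,-72.2) -> (-1.5,-84.5) [heading=90, draw]
  RT 180: heading 90 -> 270
  RT 180: heading 270 -> 90
]
PD: pen down
FD 3.8: (-1.5,-84.5) -> (-1.5,-80.7) [heading=90, draw]
FD 11.2: (-1.5,-80.7) -> (-1.5,-69.5) [heading=90, draw]
Final: pos=(-1.5,-69.5), heading=90, 13 segment(s) drawn
Segments drawn: 13

Answer: 13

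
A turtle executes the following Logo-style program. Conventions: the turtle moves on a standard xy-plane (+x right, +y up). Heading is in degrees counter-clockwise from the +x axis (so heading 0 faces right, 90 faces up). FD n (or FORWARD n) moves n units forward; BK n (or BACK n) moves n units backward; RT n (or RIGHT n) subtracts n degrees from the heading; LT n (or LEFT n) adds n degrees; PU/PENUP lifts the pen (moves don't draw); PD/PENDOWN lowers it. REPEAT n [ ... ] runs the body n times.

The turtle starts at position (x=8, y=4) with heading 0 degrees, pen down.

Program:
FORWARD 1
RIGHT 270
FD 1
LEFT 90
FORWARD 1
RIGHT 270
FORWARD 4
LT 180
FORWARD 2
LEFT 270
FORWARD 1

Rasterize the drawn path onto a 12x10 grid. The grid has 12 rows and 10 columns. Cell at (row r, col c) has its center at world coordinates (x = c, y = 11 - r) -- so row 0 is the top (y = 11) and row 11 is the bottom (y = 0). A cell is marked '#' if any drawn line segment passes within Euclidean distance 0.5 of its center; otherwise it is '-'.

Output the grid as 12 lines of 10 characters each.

Answer: ----------
----------
----------
----------
----------
----------
--------##
--------##
--------##
--------#-
--------#-
----------

Derivation:
Segment 0: (8,4) -> (9,4)
Segment 1: (9,4) -> (9,5)
Segment 2: (9,5) -> (8,5)
Segment 3: (8,5) -> (8,1)
Segment 4: (8,1) -> (8,3)
Segment 5: (8,3) -> (9,3)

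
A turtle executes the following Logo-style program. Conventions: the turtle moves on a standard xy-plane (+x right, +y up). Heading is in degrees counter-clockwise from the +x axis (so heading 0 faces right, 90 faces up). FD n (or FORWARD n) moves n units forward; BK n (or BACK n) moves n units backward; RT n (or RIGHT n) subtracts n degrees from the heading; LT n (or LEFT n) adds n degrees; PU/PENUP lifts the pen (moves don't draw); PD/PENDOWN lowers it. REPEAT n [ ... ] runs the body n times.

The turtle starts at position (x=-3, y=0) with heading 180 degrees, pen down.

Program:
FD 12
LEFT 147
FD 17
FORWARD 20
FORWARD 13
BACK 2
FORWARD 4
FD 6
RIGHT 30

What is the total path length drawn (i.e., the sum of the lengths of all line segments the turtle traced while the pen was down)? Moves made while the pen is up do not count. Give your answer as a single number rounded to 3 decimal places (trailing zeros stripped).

Executing turtle program step by step:
Start: pos=(-3,0), heading=180, pen down
FD 12: (-3,0) -> (-15,0) [heading=180, draw]
LT 147: heading 180 -> 327
FD 17: (-15,0) -> (-0.743,-9.259) [heading=327, draw]
FD 20: (-0.743,-9.259) -> (16.031,-20.152) [heading=327, draw]
FD 13: (16.031,-20.152) -> (26.934,-27.232) [heading=327, draw]
BK 2: (26.934,-27.232) -> (25.256,-26.143) [heading=327, draw]
FD 4: (25.256,-26.143) -> (28.611,-28.321) [heading=327, draw]
FD 6: (28.611,-28.321) -> (33.643,-31.589) [heading=327, draw]
RT 30: heading 327 -> 297
Final: pos=(33.643,-31.589), heading=297, 7 segment(s) drawn

Segment lengths:
  seg 1: (-3,0) -> (-15,0), length = 12
  seg 2: (-15,0) -> (-0.743,-9.259), length = 17
  seg 3: (-0.743,-9.259) -> (16.031,-20.152), length = 20
  seg 4: (16.031,-20.152) -> (26.934,-27.232), length = 13
  seg 5: (26.934,-27.232) -> (25.256,-26.143), length = 2
  seg 6: (25.256,-26.143) -> (28.611,-28.321), length = 4
  seg 7: (28.611,-28.321) -> (33.643,-31.589), length = 6
Total = 74

Answer: 74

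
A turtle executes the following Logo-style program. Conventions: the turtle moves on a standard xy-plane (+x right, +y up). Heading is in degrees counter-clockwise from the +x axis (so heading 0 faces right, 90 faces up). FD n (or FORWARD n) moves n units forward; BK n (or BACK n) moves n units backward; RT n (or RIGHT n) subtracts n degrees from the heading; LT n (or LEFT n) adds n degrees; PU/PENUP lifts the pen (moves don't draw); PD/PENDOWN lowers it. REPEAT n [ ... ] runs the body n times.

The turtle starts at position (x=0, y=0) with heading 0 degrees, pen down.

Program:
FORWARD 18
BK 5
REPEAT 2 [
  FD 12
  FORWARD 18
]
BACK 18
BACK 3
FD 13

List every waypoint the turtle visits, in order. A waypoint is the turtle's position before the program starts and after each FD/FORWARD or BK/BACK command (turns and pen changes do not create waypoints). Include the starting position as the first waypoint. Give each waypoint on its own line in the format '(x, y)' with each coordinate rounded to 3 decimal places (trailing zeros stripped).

Executing turtle program step by step:
Start: pos=(0,0), heading=0, pen down
FD 18: (0,0) -> (18,0) [heading=0, draw]
BK 5: (18,0) -> (13,0) [heading=0, draw]
REPEAT 2 [
  -- iteration 1/2 --
  FD 12: (13,0) -> (25,0) [heading=0, draw]
  FD 18: (25,0) -> (43,0) [heading=0, draw]
  -- iteration 2/2 --
  FD 12: (43,0) -> (55,0) [heading=0, draw]
  FD 18: (55,0) -> (73,0) [heading=0, draw]
]
BK 18: (73,0) -> (55,0) [heading=0, draw]
BK 3: (55,0) -> (52,0) [heading=0, draw]
FD 13: (52,0) -> (65,0) [heading=0, draw]
Final: pos=(65,0), heading=0, 9 segment(s) drawn
Waypoints (10 total):
(0, 0)
(18, 0)
(13, 0)
(25, 0)
(43, 0)
(55, 0)
(73, 0)
(55, 0)
(52, 0)
(65, 0)

Answer: (0, 0)
(18, 0)
(13, 0)
(25, 0)
(43, 0)
(55, 0)
(73, 0)
(55, 0)
(52, 0)
(65, 0)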